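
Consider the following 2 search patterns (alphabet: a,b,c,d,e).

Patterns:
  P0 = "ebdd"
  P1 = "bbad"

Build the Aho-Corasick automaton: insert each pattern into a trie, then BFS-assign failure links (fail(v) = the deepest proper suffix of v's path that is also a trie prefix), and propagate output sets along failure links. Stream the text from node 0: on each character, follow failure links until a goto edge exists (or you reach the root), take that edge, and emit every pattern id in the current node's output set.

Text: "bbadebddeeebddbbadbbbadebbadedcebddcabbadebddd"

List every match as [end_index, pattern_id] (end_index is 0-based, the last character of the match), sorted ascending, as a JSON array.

Construct AC machine:
Trie (insert patterns):
  n0 'ε': b→5 e→1
  n1 'e': b→2
  n2 'eb': d→3
  n3 'ebd': d→4
  n4 'ebdd': ·  [P0 ends]
  n5 'b': b→6
  n6 'bb': a→7
  n7 'bba': d→8
  n8 'bbad': ·  [P1 ends]

Failure links (BFS by depth):
  n1('e'): parent n0 fail=0; on 'e' 0 → fail=0;  out ∅∪∅=∅
  n5('b'): parent n0 fail=0; on 'b' 0 → fail=0;  out ∅∪∅=∅
  n2('eb'): parent n1 fail=0; on 'b' 0 → fail=5;  out ∅∪∅=∅
  n6('bb'): parent n5 fail=0; on 'b' 0 → fail=5;  out ∅∪∅=∅
  n3('ebd'): parent n2 fail=5; on 'd' 5→0 → fail=0;  out ∅∪∅=∅
  n7('bba'): parent n6 fail=5; on 'a' 5→0 → fail=0;  out ∅∪∅=∅
  n4('ebdd'): parent n3 fail=0; on 'd' 0 → fail=0;  out {0}∪∅={0}
  n8('bbad'): parent n7 fail=0; on 'd' 0 → fail=0;  out {1}∪∅={1}

Text stream:
[0] read 'b'  n0⇒n5
[1] read 'b'  n5⇒n6
[2] read 'a'  n6⇒n7
[3] read 'd'  n7⇒n8  emit P1@[0:3]
[4] read 'e'  n8⇒n1 (via fail)
[5] read 'b'  n1⇒n2
[6] read 'd'  n2⇒n3
[7] read 'd'  n3⇒n4  emit P0@[4:7]
[8] read 'e'  n4⇒n1 (via fail)
[9] read 'e'  n1⇒n1 (via fail)
[10] read 'e'  n1⇒n1 (via fail)
[11] read 'b'  n1⇒n2
[12] read 'd'  n2⇒n3
[13] read 'd'  n3⇒n4  emit P0@[10:13]
[14] read 'b'  n4⇒n5 (via fail)
[15] read 'b'  n5⇒n6
[16] read 'a'  n6⇒n7
[17] read 'd'  n7⇒n8  emit P1@[14:17]
[18] read 'b'  n8⇒n5 (via fail)
[19] read 'b'  n5⇒n6
[20] read 'b'  n6⇒n6 (via fail)
[21] read 'a'  n6⇒n7
[22] read 'd'  n7⇒n8  emit P1@[19:22]
[23] read 'e'  n8⇒n1 (via fail)
[24] read 'b'  n1⇒n2
[25] read 'b'  n2⇒n6 (via fail)
[26] read 'a'  n6⇒n7
[27] read 'd'  n7⇒n8  emit P1@[24:27]
[28] read 'e'  n8⇒n1 (via fail)
[29] read 'd'  n1⇒n0 (via fail)
[30] read 'c'  n0⇒n0
[31] read 'e'  n0⇒n1
[32] read 'b'  n1⇒n2
[33] read 'd'  n2⇒n3
[34] read 'd'  n3⇒n4  emit P0@[31:34]
[35] read 'c'  n4⇒n0 (via fail)
[36] read 'a'  n0⇒n0
[37] read 'b'  n0⇒n5
[38] read 'b'  n5⇒n6
[39] read 'a'  n6⇒n7
[40] read 'd'  n7⇒n8  emit P1@[37:40]
[41] read 'e'  n8⇒n1 (via fail)
[42] read 'b'  n1⇒n2
[43] read 'd'  n2⇒n3
[44] read 'd'  n3⇒n4  emit P0@[41:44]
[45] read 'd'  n4⇒n0 (via fail)

Matches: [[3,1],[7,0],[13,0],[17,1],[22,1],[27,1],[34,0],[40,1],[44,0]]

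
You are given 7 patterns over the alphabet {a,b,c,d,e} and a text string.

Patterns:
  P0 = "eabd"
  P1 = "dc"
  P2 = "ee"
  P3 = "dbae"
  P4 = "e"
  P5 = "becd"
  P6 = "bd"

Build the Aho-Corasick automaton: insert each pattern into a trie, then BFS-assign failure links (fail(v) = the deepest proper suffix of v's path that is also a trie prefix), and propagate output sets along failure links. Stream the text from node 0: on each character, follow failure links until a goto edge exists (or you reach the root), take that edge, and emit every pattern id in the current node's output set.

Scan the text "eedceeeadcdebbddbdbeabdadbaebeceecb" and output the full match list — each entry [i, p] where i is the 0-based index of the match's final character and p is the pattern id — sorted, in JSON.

Construct AC machine:
Trie nodes:
  0='ε' goto b→11 d→5 e→1
  1='e' goto a→2 e→7  ←P4
  2='ea' goto b→3
  3='eab' goto d→4
  4='eabd' goto ·  ←P0
  5='d' goto b→8 c→6
  6='dc' goto ·  ←P1
  7='ee' goto ·  ←P2
  8='db' goto a→9
  9='dba' goto e→10
  10='dbae' goto ·  ←P3
  11='b' goto d→15 e→12
  12='be' goto c→13
  13='bec' goto d→14
  14='becd' goto ·  ←P5
  15='bd' goto ·  ←P6

BFS fail/out derivation:
  fail(1) 'e': from fail(0)=0 chase 'e': 0 ⇒ 0;  out={4}∪out(0)={4}
  fail(5) 'd': from fail(0)=0 chase 'd': 0 ⇒ 0;  out=∅∪out(0)=∅
  fail(11) 'b': from fail(0)=0 chase 'b': 0 ⇒ 0;  out=∅∪out(0)=∅
  fail(2) 'ea': from fail(1)=0 chase 'a': 0 ⇒ 0;  out=∅∪out(0)=∅
  fail(6) 'dc': from fail(5)=0 chase 'c': 0 ⇒ 0;  out={1}∪out(0)={1}
  fail(7) 'ee': from fail(1)=0 chase 'e': 0 ⇒ 1;  out={2}∪out(1)={2,4}
  fail(8) 'db': from fail(5)=0 chase 'b': 0 ⇒ 11;  out=∅∪out(11)=∅
  fail(12) 'be': from fail(11)=0 chase 'e': 0 ⇒ 1;  out=∅∪out(1)={4}
  fail(15) 'bd': from fail(11)=0 chase 'd': 0 ⇒ 5;  out={6}∪out(5)={6}
  fail(3) 'eab': from fail(2)=0 chase 'b': 0 ⇒ 11;  out=∅∪out(11)=∅
  fail(9) 'dba': from fail(8)=11 chase 'a': 11→0 ⇒ 0;  out=∅∪out(0)=∅
  fail(13) 'bec': from fail(12)=1 chase 'c': 1→0 ⇒ 0;  out=∅∪out(0)=∅
  fail(4) 'eabd': from fail(3)=11 chase 'd': 11 ⇒ 15;  out={0}∪out(15)={0,6}
  fail(10) 'dbae': from fail(9)=0 chase 'e': 0 ⇒ 1;  out={3}∪out(1)={3,4}
  fail(14) 'becd': from fail(13)=0 chase 'd': 0 ⇒ 5;  out={5}∪out(5)={5}

Scan:
[0] read 'e'  n0⇒n1  ** P4@[0:0]
[1] read 'e'  n1⇒n7  ** P2@[0:1],P4@[1:1]
[2] read 'd'  n7⇒n5 (via fail)
[3] read 'c'  n5⇒n6  ** P1@[2:3]
[4] read 'e'  n6⇒n1 (via fail)  ** P4@[4:4]
[5] read 'e'  n1⇒n7  ** P2@[4:5],P4@[5:5]
[6] read 'e'  n7⇒n7 (via fail)  ** P2@[5:6],P4@[6:6]
[7] read 'a'  n7⇒n2 (via fail)
[8] read 'd'  n2⇒n5 (via fail)
[9] read 'c'  n5⇒n6  ** P1@[8:9]
[10] read 'd'  n6⇒n5 (via fail)
[11] read 'e'  n5⇒n1 (via fail)  ** P4@[11:11]
[12] read 'b'  n1⇒n11 (via fail)
[13] read 'b'  n11⇒n11 (via fail)
[14] read 'd'  n11⇒n15  ** P6@[13:14]
[15] read 'd'  n15⇒n5 (via fail)
[16] read 'b'  n5⇒n8
[17] read 'd'  n8⇒n15 (via fail)  ** P6@[16:17]
[18] read 'b'  n15⇒n8 (via fail)
[19] read 'e'  n8⇒n12 (via fail)  ** P4@[19:19]
[20] read 'a'  n12⇒n2 (via fail)
[21] read 'b'  n2⇒n3
[22] read 'd'  n3⇒n4  ** P0@[19:22],P6@[21:22]
[23] read 'a'  n4⇒n0 (via fail)
[24] read 'd'  n0⇒n5
[25] read 'b'  n5⇒n8
[26] read 'a'  n8⇒n9
[27] read 'e'  n9⇒n10  ** P3@[24:27],P4@[27:27]
[28] read 'b'  n10⇒n11 (via fail)
[29] read 'e'  n11⇒n12  ** P4@[29:29]
[30] read 'c'  n12⇒n13
[31] read 'e'  n13⇒n1 (via fail)  ** P4@[31:31]
[32] read 'e'  n1⇒n7  ** P2@[31:32],P4@[32:32]
[33] read 'c'  n7⇒n0 (via fail)
[34] read 'b'  n0⇒n11

Matches: [[0,4],[1,2],[1,4],[3,1],[4,4],[5,2],[5,4],[6,2],[6,4],[9,1],[11,4],[14,6],[17,6],[19,4],[22,0],[22,6],[27,3],[27,4],[29,4],[31,4],[32,2],[32,4]]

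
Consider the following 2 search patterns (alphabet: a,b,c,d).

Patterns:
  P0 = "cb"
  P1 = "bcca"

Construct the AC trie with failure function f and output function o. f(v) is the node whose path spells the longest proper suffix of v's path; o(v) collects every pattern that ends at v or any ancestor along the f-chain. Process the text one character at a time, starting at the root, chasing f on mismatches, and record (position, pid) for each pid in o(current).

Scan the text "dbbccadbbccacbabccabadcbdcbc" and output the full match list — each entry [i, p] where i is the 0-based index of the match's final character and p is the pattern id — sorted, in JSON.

Construct AC machine:
Trie nodes:
  0='ε' goto b→3 c→1
  1='c' goto b→2
  2='cb' goto ·  [P0 ends]
  3='b' goto c→4
  4='bc' goto c→5
  5='bcc' goto a→6
  6='bcca' goto ·  [P1 ends]

Failure links (BFS by depth):
  fail(1) 'c': from fail(0)=0 chase 'c': 0 ⇒ 0;  out=∅∪out(0)=∅
  fail(3) 'b': from fail(0)=0 chase 'b': 0 ⇒ 0;  out=∅∪out(0)=∅
  fail(2) 'cb': from fail(1)=0 chase 'b': 0 ⇒ 3;  out={0}∪out(3)={0}
  fail(4) 'bc': from fail(3)=0 chase 'c': 0 ⇒ 1;  out=∅∪out(1)=∅
  fail(5) 'bcc': from fail(4)=1 chase 'c': 1→0 ⇒ 1;  out=∅∪out(1)=∅
  fail(6) 'bcca': from fail(5)=1 chase 'a': 1→0 ⇒ 0;  out={1}∪out(0)={1}

Scan:
pos 0 'd': at 0
pos 1 'b': at 3
pos 2 'b': at 3 (via fail)
pos 3 'c': at 4
pos 4 'c': at 5
pos 5 'a': at 6  → match P1@[2:5]
pos 6 'd': at 0 (via fail)
pos 7 'b': at 3
pos 8 'b': at 3 (via fail)
pos 9 'c': at 4
pos 10 'c': at 5
pos 11 'a': at 6  → match P1@[8:11]
pos 12 'c': at 1 (via fail)
pos 13 'b': at 2  → match P0@[12:13]
pos 14 'a': at 0 (via fail)
pos 15 'b': at 3
pos 16 'c': at 4
pos 17 'c': at 5
pos 18 'a': at 6  → match P1@[15:18]
pos 19 'b': at 3 (via fail)
pos 20 'a': at 0 (via fail)
pos 21 'd': at 0
pos 22 'c': at 1
pos 23 'b': at 2  → match P0@[22:23]
pos 24 'd': at 0 (via fail)
pos 25 'c': at 1
pos 26 'b': at 2  → match P0@[25:26]
pos 27 'c': at 4 (via fail)

Result: [[5,1],[11,1],[13,0],[18,1],[23,0],[26,0]]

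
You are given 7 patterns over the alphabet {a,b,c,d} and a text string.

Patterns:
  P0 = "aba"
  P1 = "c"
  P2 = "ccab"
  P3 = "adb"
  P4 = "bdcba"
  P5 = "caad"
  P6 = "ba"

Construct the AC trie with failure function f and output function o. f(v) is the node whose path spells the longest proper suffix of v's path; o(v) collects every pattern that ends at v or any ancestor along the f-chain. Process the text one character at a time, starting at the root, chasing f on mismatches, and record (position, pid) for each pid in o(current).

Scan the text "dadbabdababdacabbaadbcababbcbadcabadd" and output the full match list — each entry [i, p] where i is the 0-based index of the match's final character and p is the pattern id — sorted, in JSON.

Build:
Trie (insert patterns):
  n0 'ε': a→1 b→10 c→4
  n1 'a': b→2 d→8
  n2 'ab': a→3
  n3 'aba': ·  ←P0
  n4 'c': a→15 c→5  ←P1
  n5 'cc': a→6
  n6 'cca': b→7
  n7 'ccab': ·  ←P2
  n8 'ad': b→9
  n9 'adb': ·  ←P3
  n10 'b': a→18 d→11
  n11 'bd': c→12
  n12 'bdc': b→13
  n13 'bdcb': a→14
  n14 'bdcba': ·  ←P4
  n15 'ca': a→16
  n16 'caa': d→17
  n17 'caad': ·  ←P5
  n18 'ba': ·  ←P6

Failure links (BFS by depth):
  n1('a'): parent n0 fail=0; on 'a' 0 → fail=0;  out ∅∪∅=∅
  n4('c'): parent n0 fail=0; on 'c' 0 → fail=0;  out {1}∪∅={1}
  n10('b'): parent n0 fail=0; on 'b' 0 → fail=0;  out ∅∪∅=∅
  n2('ab'): parent n1 fail=0; on 'b' 0 → fail=10;  out ∅∪∅=∅
  n5('cc'): parent n4 fail=0; on 'c' 0 → fail=4;  out ∅∪{1}={1}
  n8('ad'): parent n1 fail=0; on 'd' 0 → fail=0;  out ∅∪∅=∅
  n11('bd'): parent n10 fail=0; on 'd' 0 → fail=0;  out ∅∪∅=∅
  n15('ca'): parent n4 fail=0; on 'a' 0 → fail=1;  out ∅∪∅=∅
  n18('ba'): parent n10 fail=0; on 'a' 0 → fail=1;  out {6}∪∅={6}
  n3('aba'): parent n2 fail=10; on 'a' 10 → fail=18;  out {0}∪{6}={0,6}
  n6('cca'): parent n5 fail=4; on 'a' 4 → fail=15;  out ∅∪∅=∅
  n9('adb'): parent n8 fail=0; on 'b' 0 → fail=10;  out {3}∪∅={3}
  n12('bdc'): parent n11 fail=0; on 'c' 0 → fail=4;  out ∅∪{1}={1}
  n16('caa'): parent n15 fail=1; on 'a' 1→0 → fail=1;  out ∅∪∅=∅
  n7('ccab'): parent n6 fail=15; on 'b' 15→1 → fail=2;  out {2}∪∅={2}
  n13('bdcb'): parent n12 fail=4; on 'b' 4→0 → fail=10;  out ∅∪∅=∅
  n17('caad'): parent n16 fail=1; on 'd' 1 → fail=8;  out {5}∪∅={5}
  n14('bdcba'): parent n13 fail=10; on 'a' 10 → fail=18;  out {4}∪{6}={4,6}

Scan:
i=0 'd': node 0→0
i=1 'a': node 0→1
i=2 'd': node 1→8
i=3 'b': node 8→9  → match P3@[1:3]
i=4 'a': node 9→18 (fail-walked)  → match P6@[3:4]
i=5 'b': node 18→2 (fail-walked)
i=6 'd': node 2→11 (fail-walked)
i=7 'a': node 11→1 (fail-walked)
i=8 'b': node 1→2
i=9 'a': node 2→3  → match P0@[7:9],P6@[8:9]
i=10 'b': node 3→2 (fail-walked)
i=11 'd': node 2→11 (fail-walked)
i=12 'a': node 11→1 (fail-walked)
i=13 'c': node 1→4 (fail-walked)  → match P1@[13:13]
i=14 'a': node 4→15
i=15 'b': node 15→2 (fail-walked)
i=16 'b': node 2→10 (fail-walked)
i=17 'a': node 10→18  → match P6@[16:17]
i=18 'a': node 18→1 (fail-walked)
i=19 'd': node 1→8
i=20 'b': node 8→9  → match P3@[18:20]
i=21 'c': node 9→4 (fail-walked)  → match P1@[21:21]
i=22 'a': node 4→15
i=23 'b': node 15→2 (fail-walked)
i=24 'a': node 2→3  → match P0@[22:24],P6@[23:24]
i=25 'b': node 3→2 (fail-walked)
i=26 'b': node 2→10 (fail-walked)
i=27 'c': node 10→4 (fail-walked)  → match P1@[27:27]
i=28 'b': node 4→10 (fail-walked)
i=29 'a': node 10→18  → match P6@[28:29]
i=30 'd': node 18→8 (fail-walked)
i=31 'c': node 8→4 (fail-walked)  → match P1@[31:31]
i=32 'a': node 4→15
i=33 'b': node 15→2 (fail-walked)
i=34 'a': node 2→3  → match P0@[32:34],P6@[33:34]
i=35 'd': node 3→8 (fail-walked)
i=36 'd': node 8→0 (fail-walked)

Result: [[3,3],[4,6],[9,0],[9,6],[13,1],[17,6],[20,3],[21,1],[24,0],[24,6],[27,1],[29,6],[31,1],[34,0],[34,6]]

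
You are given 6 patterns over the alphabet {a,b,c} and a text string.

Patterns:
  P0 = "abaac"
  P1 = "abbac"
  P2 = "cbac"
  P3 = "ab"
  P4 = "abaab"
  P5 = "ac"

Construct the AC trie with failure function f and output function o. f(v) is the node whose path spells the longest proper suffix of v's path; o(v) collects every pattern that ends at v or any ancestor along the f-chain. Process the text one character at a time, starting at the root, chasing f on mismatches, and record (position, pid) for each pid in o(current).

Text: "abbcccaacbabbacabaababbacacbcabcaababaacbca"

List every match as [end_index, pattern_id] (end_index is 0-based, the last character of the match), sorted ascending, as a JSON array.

Build:
Trie nodes:
  0='ε' goto a→1 c→9
  1='a' goto b→2 c→14
  2='ab' goto a→3 b→6  [P3 ends]
  3='aba' goto a→4
  4='abaa' goto b→13 c→5
  5='abaac' goto ·  [P0 ends]
  6='abb' goto a→7
  7='abba' goto c→8
  8='abbac' goto ·  [P1 ends]
  9='c' goto b→10
  10='cb' goto a→11
  11='cba' goto c→12
  12='cbac' goto ·  [P2 ends]
  13='abaab' goto ·  [P4 ends]
  14='ac' goto ·  [P5 ends]

Failure links (BFS by depth):
  fail(1) 'a': from fail(0)=0 chase 'a': 0 ⇒ 0;  out=∅∪out(0)=∅
  fail(9) 'c': from fail(0)=0 chase 'c': 0 ⇒ 0;  out=∅∪out(0)=∅
  fail(2) 'ab': from fail(1)=0 chase 'b': 0 ⇒ 0;  out={3}∪out(0)={3}
  fail(10) 'cb': from fail(9)=0 chase 'b': 0 ⇒ 0;  out=∅∪out(0)=∅
  fail(14) 'ac': from fail(1)=0 chase 'c': 0 ⇒ 9;  out={5}∪out(9)={5}
  fail(3) 'aba': from fail(2)=0 chase 'a': 0 ⇒ 1;  out=∅∪out(1)=∅
  fail(6) 'abb': from fail(2)=0 chase 'b': 0 ⇒ 0;  out=∅∪out(0)=∅
  fail(11) 'cba': from fail(10)=0 chase 'a': 0 ⇒ 1;  out=∅∪out(1)=∅
  fail(4) 'abaa': from fail(3)=1 chase 'a': 1→0 ⇒ 1;  out=∅∪out(1)=∅
  fail(7) 'abba': from fail(6)=0 chase 'a': 0 ⇒ 1;  out=∅∪out(1)=∅
  fail(12) 'cbac': from fail(11)=1 chase 'c': 1 ⇒ 14;  out={2}∪out(14)={2,5}
  fail(5) 'abaac': from fail(4)=1 chase 'c': 1 ⇒ 14;  out={0}∪out(14)={0,5}
  fail(8) 'abbac': from fail(7)=1 chase 'c': 1 ⇒ 14;  out={1}∪out(14)={1,5}
  fail(13) 'abaab': from fail(4)=1 chase 'b': 1 ⇒ 2;  out={4}∪out(2)={3,4}

Scan:
pos 0 'a': at 1
pos 1 'b': at 2  ** P3@[0:1]
pos 2 'b': at 6
pos 3 'c': at 9 ·f
pos 4 'c': at 9 ·f
pos 5 'c': at 9 ·f
pos 6 'a': at 1 ·f
pos 7 'a': at 1 ·f
pos 8 'c': at 14  ** P5@[7:8]
pos 9 'b': at 10 ·f
pos 10 'a': at 11
pos 11 'b': at 2 ·f  ** P3@[10:11]
pos 12 'b': at 6
pos 13 'a': at 7
pos 14 'c': at 8  ** P1@[10:14],P5@[13:14]
pos 15 'a': at 1 ·f
pos 16 'b': at 2  ** P3@[15:16]
pos 17 'a': at 3
pos 18 'a': at 4
pos 19 'b': at 13  ** P3@[18:19],P4@[15:19]
pos 20 'a': at 3 ·f
pos 21 'b': at 2 ·f  ** P3@[20:21]
pos 22 'b': at 6
pos 23 'a': at 7
pos 24 'c': at 8  ** P1@[20:24],P5@[23:24]
pos 25 'a': at 1 ·f
pos 26 'c': at 14  ** P5@[25:26]
pos 27 'b': at 10 ·f
pos 28 'c': at 9 ·f
pos 29 'a': at 1 ·f
pos 30 'b': at 2  ** P3@[29:30]
pos 31 'c': at 9 ·f
pos 32 'a': at 1 ·f
pos 33 'a': at 1 ·f
pos 34 'b': at 2  ** P3@[33:34]
pos 35 'a': at 3
pos 36 'b': at 2 ·f  ** P3@[35:36]
pos 37 'a': at 3
pos 38 'a': at 4
pos 39 'c': at 5  ** P0@[35:39],P5@[38:39]
pos 40 'b': at 10 ·f
pos 41 'c': at 9 ·f
pos 42 'a': at 1 ·f

Result: [[1,3],[8,5],[11,3],[14,1],[14,5],[16,3],[19,3],[19,4],[21,3],[24,1],[24,5],[26,5],[30,3],[34,3],[36,3],[39,0],[39,5]]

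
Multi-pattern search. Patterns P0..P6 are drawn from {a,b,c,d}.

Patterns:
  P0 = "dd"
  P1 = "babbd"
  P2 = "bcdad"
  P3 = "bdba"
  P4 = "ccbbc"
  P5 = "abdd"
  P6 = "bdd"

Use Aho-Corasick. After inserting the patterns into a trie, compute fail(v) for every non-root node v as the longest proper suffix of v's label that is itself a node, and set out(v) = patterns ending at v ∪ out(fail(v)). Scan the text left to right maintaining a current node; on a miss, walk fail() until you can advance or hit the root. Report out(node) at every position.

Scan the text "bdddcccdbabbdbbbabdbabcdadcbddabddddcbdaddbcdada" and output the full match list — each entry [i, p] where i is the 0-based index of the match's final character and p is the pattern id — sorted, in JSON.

Build:
Trie (insert patterns):
  0='ε' goto a→20 b→3 c→15 d→1
  1='d' goto d→2
  2='dd' goto ·  ←P0
  3='b' goto a→4 c→8 d→12
  4='ba' goto b→5
  5='bab' goto b→6
  6='babb' goto d→7
  7='babbd' goto ·  ←P1
  8='bc' goto d→9
  9='bcd' goto a→10
  10='bcda' goto d→11
  11='bcdad' goto ·  ←P2
  12='bd' goto b→13 d→24
  13='bdb' goto a→14
  14='bdba' goto ·  ←P3
  15='c' goto c→16
  16='cc' goto b→17
  17='ccb' goto b→18
  18='ccbb' goto c→19
  19='ccbbc' goto ·  ←P4
  20='a' goto b→21
  21='ab' goto d→22
  22='abd' goto d→23
  23='abdd' goto ·  ←P5
  24='bdd' goto ·  ←P6

BFS fail/out derivation:
  n1('d'): parent n0 fail=0; on 'd' 0 → fail=0;  out ∅∪∅=∅
  n3('b'): parent n0 fail=0; on 'b' 0 → fail=0;  out ∅∪∅=∅
  n15('c'): parent n0 fail=0; on 'c' 0 → fail=0;  out ∅∪∅=∅
  n20('a'): parent n0 fail=0; on 'a' 0 → fail=0;  out ∅∪∅=∅
  n2('dd'): parent n1 fail=0; on 'd' 0 → fail=1;  out {0}∪∅={0}
  n4('ba'): parent n3 fail=0; on 'a' 0 → fail=20;  out ∅∪∅=∅
  n8('bc'): parent n3 fail=0; on 'c' 0 → fail=15;  out ∅∪∅=∅
  n12('bd'): parent n3 fail=0; on 'd' 0 → fail=1;  out ∅∪∅=∅
  n16('cc'): parent n15 fail=0; on 'c' 0 → fail=15;  out ∅∪∅=∅
  n21('ab'): parent n20 fail=0; on 'b' 0 → fail=3;  out ∅∪∅=∅
  n5('bab'): parent n4 fail=20; on 'b' 20 → fail=21;  out ∅∪∅=∅
  n9('bcd'): parent n8 fail=15; on 'd' 15→0 → fail=1;  out ∅∪∅=∅
  n13('bdb'): parent n12 fail=1; on 'b' 1→0 → fail=3;  out ∅∪∅=∅
  n17('ccb'): parent n16 fail=15; on 'b' 15→0 → fail=3;  out ∅∪∅=∅
  n22('abd'): parent n21 fail=3; on 'd' 3 → fail=12;  out ∅∪∅=∅
  n24('bdd'): parent n12 fail=1; on 'd' 1 → fail=2;  out {6}∪{0}={0,6}
  n6('babb'): parent n5 fail=21; on 'b' 21→3→0 → fail=3;  out ∅∪∅=∅
  n10('bcda'): parent n9 fail=1; on 'a' 1→0 → fail=20;  out ∅∪∅=∅
  n14('bdba'): parent n13 fail=3; on 'a' 3 → fail=4;  out {3}∪∅={3}
  n18('ccbb'): parent n17 fail=3; on 'b' 3→0 → fail=3;  out ∅∪∅=∅
  n23('abdd'): parent n22 fail=12; on 'd' 12 → fail=24;  out {5}∪{0,6}={0,5,6}
  n7('babbd'): parent n6 fail=3; on 'd' 3 → fail=12;  out {1}∪∅={1}
  n11('bcdad'): parent n10 fail=20; on 'd' 20→0 → fail=1;  out {2}∪∅={2}
  n19('ccbbc'): parent n18 fail=3; on 'c' 3 → fail=8;  out {4}∪∅={4}

Text stream:
i=0 'b': node 0→3
i=1 'd': node 3→12
i=2 'd': node 12→24  ** P0@[1:2],P6@[0:2]
i=3 'd': node 24→2 ·f  ** P0@[2:3]
i=4 'c': node 2→15 ·f
i=5 'c': node 15→16
i=6 'c': node 16→16 ·f
i=7 'd': node 16→1 ·f
i=8 'b': node 1→3 ·f
i=9 'a': node 3→4
i=10 'b': node 4→5
i=11 'b': node 5→6
i=12 'd': node 6→7  ** P1@[8:12]
i=13 'b': node 7→13 ·f
i=14 'b': node 13→3 ·f
i=15 'b': node 3→3 ·f
i=16 'a': node 3→4
i=17 'b': node 4→5
i=18 'd': node 5→22 ·f
i=19 'b': node 22→13 ·f
i=20 'a': node 13→14  ** P3@[17:20]
i=21 'b': node 14→5 ·f
i=22 'c': node 5→8 ·f
i=23 'd': node 8→9
i=24 'a': node 9→10
i=25 'd': node 10→11  ** P2@[21:25]
i=26 'c': node 11→15 ·f
i=27 'b': node 15→3 ·f
i=28 'd': node 3→12
i=29 'd': node 12→24  ** P0@[28:29],P6@[27:29]
i=30 'a': node 24→20 ·f
i=31 'b': node 20→21
i=32 'd': node 21→22
i=33 'd': node 22→23  ** P0@[32:33],P5@[30:33],P6@[31:33]
i=34 'd': node 23→2 ·f  ** P0@[33:34]
i=35 'd': node 2→2 ·f  ** P0@[34:35]
i=36 'c': node 2→15 ·f
i=37 'b': node 15→3 ·f
i=38 'd': node 3→12
i=39 'a': node 12→20 ·f
i=40 'd': node 20→1 ·f
i=41 'd': node 1→2  ** P0@[40:41]
i=42 'b': node 2→3 ·f
i=43 'c': node 3→8
i=44 'd': node 8→9
i=45 'a': node 9→10
i=46 'd': node 10→11  ** P2@[42:46]
i=47 'a': node 11→20 ·f

Result: [[2,0],[2,6],[3,0],[12,1],[20,3],[25,2],[29,0],[29,6],[33,0],[33,5],[33,6],[34,0],[35,0],[41,0],[46,2]]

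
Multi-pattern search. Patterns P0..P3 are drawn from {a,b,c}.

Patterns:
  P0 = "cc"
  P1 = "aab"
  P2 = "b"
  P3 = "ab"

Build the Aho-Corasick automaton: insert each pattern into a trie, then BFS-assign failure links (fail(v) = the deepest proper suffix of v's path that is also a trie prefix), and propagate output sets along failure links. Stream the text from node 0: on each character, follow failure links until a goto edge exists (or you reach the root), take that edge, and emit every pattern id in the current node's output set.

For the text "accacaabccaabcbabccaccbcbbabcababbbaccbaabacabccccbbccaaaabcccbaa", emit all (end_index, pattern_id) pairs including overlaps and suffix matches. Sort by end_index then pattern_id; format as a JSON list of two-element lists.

Build:
Trie nodes:
  0='ε' goto a→3 b→6 c→1
  1='c' goto c→2
  2='cc' goto ·  ←P0
  3='a' goto a→4 b→7
  4='aa' goto b→5
  5='aab' goto ·  ←P1
  6='b' goto ·  ←P2
  7='ab' goto ·  ←P3

Failure links (BFS by depth):
  n1('c'): parent n0 fail=0; on 'c' 0 → fail=0;  out ∅∪∅=∅
  n3('a'): parent n0 fail=0; on 'a' 0 → fail=0;  out ∅∪∅=∅
  n6('b'): parent n0 fail=0; on 'b' 0 → fail=0;  out {2}∪∅={2}
  n2('cc'): parent n1 fail=0; on 'c' 0 → fail=1;  out {0}∪∅={0}
  n4('aa'): parent n3 fail=0; on 'a' 0 → fail=3;  out ∅∪∅=∅
  n7('ab'): parent n3 fail=0; on 'b' 0 → fail=6;  out {3}∪{2}={2,3}
  n5('aab'): parent n4 fail=3; on 'b' 3 → fail=7;  out {1}∪{2,3}={1,2,3}

Run:
pos 0 'a': at 3
pos 1 'c': at 1 (fail-walked)
pos 2 'c': at 2  → match P0@[1:2]
pos 3 'a': at 3 (fail-walked)
pos 4 'c': at 1 (fail-walked)
pos 5 'a': at 3 (fail-walked)
pos 6 'a': at 4
pos 7 'b': at 5  → match P1@[5:7],P2@[7:7],P3@[6:7]
pos 8 'c': at 1 (fail-walked)
pos 9 'c': at 2  → match P0@[8:9]
pos 10 'a': at 3 (fail-walked)
pos 11 'a': at 4
pos 12 'b': at 5  → match P1@[10:12],P2@[12:12],P3@[11:12]
pos 13 'c': at 1 (fail-walked)
pos 14 'b': at 6 (fail-walked)  → match P2@[14:14]
pos 15 'a': at 3 (fail-walked)
pos 16 'b': at 7  → match P2@[16:16],P3@[15:16]
pos 17 'c': at 1 (fail-walked)
pos 18 'c': at 2  → match P0@[17:18]
pos 19 'a': at 3 (fail-walked)
pos 20 'c': at 1 (fail-walked)
pos 21 'c': at 2  → match P0@[20:21]
pos 22 'b': at 6 (fail-walked)  → match P2@[22:22]
pos 23 'c': at 1 (fail-walked)
pos 24 'b': at 6 (fail-walked)  → match P2@[24:24]
pos 25 'b': at 6 (fail-walked)  → match P2@[25:25]
pos 26 'a': at 3 (fail-walked)
pos 27 'b': at 7  → match P2@[27:27],P3@[26:27]
pos 28 'c': at 1 (fail-walked)
pos 29 'a': at 3 (fail-walked)
pos 30 'b': at 7  → match P2@[30:30],P3@[29:30]
pos 31 'a': at 3 (fail-walked)
pos 32 'b': at 7  → match P2@[32:32],P3@[31:32]
pos 33 'b': at 6 (fail-walked)  → match P2@[33:33]
pos 34 'b': at 6 (fail-walked)  → match P2@[34:34]
pos 35 'a': at 3 (fail-walked)
pos 36 'c': at 1 (fail-walked)
pos 37 'c': at 2  → match P0@[36:37]
pos 38 'b': at 6 (fail-walked)  → match P2@[38:38]
pos 39 'a': at 3 (fail-walked)
pos 40 'a': at 4
pos 41 'b': at 5  → match P1@[39:41],P2@[41:41],P3@[40:41]
pos 42 'a': at 3 (fail-walked)
pos 43 'c': at 1 (fail-walked)
pos 44 'a': at 3 (fail-walked)
pos 45 'b': at 7  → match P2@[45:45],P3@[44:45]
pos 46 'c': at 1 (fail-walked)
pos 47 'c': at 2  → match P0@[46:47]
pos 48 'c': at 2 (fail-walked)  → match P0@[47:48]
pos 49 'c': at 2 (fail-walked)  → match P0@[48:49]
pos 50 'b': at 6 (fail-walked)  → match P2@[50:50]
pos 51 'b': at 6 (fail-walked)  → match P2@[51:51]
pos 52 'c': at 1 (fail-walked)
pos 53 'c': at 2  → match P0@[52:53]
pos 54 'a': at 3 (fail-walked)
pos 55 'a': at 4
pos 56 'a': at 4 (fail-walked)
pos 57 'a': at 4 (fail-walked)
pos 58 'b': at 5  → match P1@[56:58],P2@[58:58],P3@[57:58]
pos 59 'c': at 1 (fail-walked)
pos 60 'c': at 2  → match P0@[59:60]
pos 61 'c': at 2 (fail-walked)  → match P0@[60:61]
pos 62 'b': at 6 (fail-walked)  → match P2@[62:62]
pos 63 'a': at 3 (fail-walked)
pos 64 'a': at 4

Matches: [[2,0],[7,1],[7,2],[7,3],[9,0],[12,1],[12,2],[12,3],[14,2],[16,2],[16,3],[18,0],[21,0],[22,2],[24,2],[25,2],[27,2],[27,3],[30,2],[30,3],[32,2],[32,3],[33,2],[34,2],[37,0],[38,2],[41,1],[41,2],[41,3],[45,2],[45,3],[47,0],[48,0],[49,0],[50,2],[51,2],[53,0],[58,1],[58,2],[58,3],[60,0],[61,0],[62,2]]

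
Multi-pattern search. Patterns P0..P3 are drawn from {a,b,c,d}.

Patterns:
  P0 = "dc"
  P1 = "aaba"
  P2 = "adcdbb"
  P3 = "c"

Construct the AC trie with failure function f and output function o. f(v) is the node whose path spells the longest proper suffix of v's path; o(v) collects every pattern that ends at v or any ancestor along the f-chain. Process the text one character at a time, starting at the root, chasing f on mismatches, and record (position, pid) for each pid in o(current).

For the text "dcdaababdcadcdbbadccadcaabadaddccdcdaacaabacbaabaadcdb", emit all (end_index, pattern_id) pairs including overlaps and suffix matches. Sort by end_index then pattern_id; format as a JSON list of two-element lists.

Build automaton:
Trie (insert patterns):
  0='ε' goto a→3 c→12 d→1
  1='d' goto c→2
  2='dc' goto ·  ←P0
  3='a' goto a→4 d→7
  4='aa' goto b→5
  5='aab' goto a→6
  6='aaba' goto ·  ←P1
  7='ad' goto c→8
  8='adc' goto d→9
  9='adcd' goto b→10
  10='adcdb' goto b→11
  11='adcdbb' goto ·  ←P2
  12='c' goto ·  ←P3

BFS fail/out derivation:
  fail(1) 'd': from fail(0)=0 chase 'd': 0 ⇒ 0;  out=∅∪out(0)=∅
  fail(3) 'a': from fail(0)=0 chase 'a': 0 ⇒ 0;  out=∅∪out(0)=∅
  fail(12) 'c': from fail(0)=0 chase 'c': 0 ⇒ 0;  out={3}∪out(0)={3}
  fail(2) 'dc': from fail(1)=0 chase 'c': 0 ⇒ 12;  out={0}∪out(12)={0,3}
  fail(4) 'aa': from fail(3)=0 chase 'a': 0 ⇒ 3;  out=∅∪out(3)=∅
  fail(7) 'ad': from fail(3)=0 chase 'd': 0 ⇒ 1;  out=∅∪out(1)=∅
  fail(5) 'aab': from fail(4)=3 chase 'b': 3→0 ⇒ 0;  out=∅∪out(0)=∅
  fail(8) 'adc': from fail(7)=1 chase 'c': 1 ⇒ 2;  out=∅∪out(2)={0,3}
  fail(6) 'aaba': from fail(5)=0 chase 'a': 0 ⇒ 3;  out={1}∪out(3)={1}
  fail(9) 'adcd': from fail(8)=2 chase 'd': 2→12→0 ⇒ 1;  out=∅∪out(1)=∅
  fail(10) 'adcdb': from fail(9)=1 chase 'b': 1→0 ⇒ 0;  out=∅∪out(0)=∅
  fail(11) 'adcdbb': from fail(10)=0 chase 'b': 0 ⇒ 0;  out={2}∪out(0)={2}

Text stream:
i=0 'd': node 0→1
i=1 'c': node 1→2  → match P0@[0:1],P3@[1:1]
i=2 'd': node 2→1 (via fail)
i=3 'a': node 1→3 (via fail)
i=4 'a': node 3→4
i=5 'b': node 4→5
i=6 'a': node 5→6  → match P1@[3:6]
i=7 'b': node 6→0 (via fail)
i=8 'd': node 0→1
i=9 'c': node 1→2  → match P0@[8:9],P3@[9:9]
i=10 'a': node 2→3 (via fail)
i=11 'd': node 3→7
i=12 'c': node 7→8  → match P0@[11:12],P3@[12:12]
i=13 'd': node 8→9
i=14 'b': node 9→10
i=15 'b': node 10→11  → match P2@[10:15]
i=16 'a': node 11→3 (via fail)
i=17 'd': node 3→7
i=18 'c': node 7→8  → match P0@[17:18],P3@[18:18]
i=19 'c': node 8→12 (via fail)  → match P3@[19:19]
i=20 'a': node 12→3 (via fail)
i=21 'd': node 3→7
i=22 'c': node 7→8  → match P0@[21:22],P3@[22:22]
i=23 'a': node 8→3 (via fail)
i=24 'a': node 3→4
i=25 'b': node 4→5
i=26 'a': node 5→6  → match P1@[23:26]
i=27 'd': node 6→7 (via fail)
i=28 'a': node 7→3 (via fail)
i=29 'd': node 3→7
i=30 'd': node 7→1 (via fail)
i=31 'c': node 1→2  → match P0@[30:31],P3@[31:31]
i=32 'c': node 2→12 (via fail)  → match P3@[32:32]
i=33 'd': node 12→1 (via fail)
i=34 'c': node 1→2  → match P0@[33:34],P3@[34:34]
i=35 'd': node 2→1 (via fail)
i=36 'a': node 1→3 (via fail)
i=37 'a': node 3→4
i=38 'c': node 4→12 (via fail)  → match P3@[38:38]
i=39 'a': node 12→3 (via fail)
i=40 'a': node 3→4
i=41 'b': node 4→5
i=42 'a': node 5→6  → match P1@[39:42]
i=43 'c': node 6→12 (via fail)  → match P3@[43:43]
i=44 'b': node 12→0 (via fail)
i=45 'a': node 0→3
i=46 'a': node 3→4
i=47 'b': node 4→5
i=48 'a': node 5→6  → match P1@[45:48]
i=49 'a': node 6→4 (via fail)
i=50 'd': node 4→7 (via fail)
i=51 'c': node 7→8  → match P0@[50:51],P3@[51:51]
i=52 'd': node 8→9
i=53 'b': node 9→10

Result: [[1,0],[1,3],[6,1],[9,0],[9,3],[12,0],[12,3],[15,2],[18,0],[18,3],[19,3],[22,0],[22,3],[26,1],[31,0],[31,3],[32,3],[34,0],[34,3],[38,3],[42,1],[43,3],[48,1],[51,0],[51,3]]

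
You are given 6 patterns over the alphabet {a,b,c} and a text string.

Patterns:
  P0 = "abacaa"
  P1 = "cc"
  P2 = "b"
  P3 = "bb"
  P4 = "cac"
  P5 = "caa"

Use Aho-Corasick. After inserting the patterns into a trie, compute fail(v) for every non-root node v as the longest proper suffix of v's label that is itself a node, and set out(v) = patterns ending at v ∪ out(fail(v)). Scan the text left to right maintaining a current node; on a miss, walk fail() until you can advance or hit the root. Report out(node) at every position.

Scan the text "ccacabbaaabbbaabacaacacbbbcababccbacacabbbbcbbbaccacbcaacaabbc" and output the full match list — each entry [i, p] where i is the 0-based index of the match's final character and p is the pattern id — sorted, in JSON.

Construct AC machine:
Trie nodes:
  n0 'ε': a→1 b→9 c→7
  n1 'a': b→2
  n2 'ab': a→3
  n3 'aba': c→4
  n4 'abac': a→5
  n5 'abaca': a→6
  n6 'abacaa': ·  ←P0
  n7 'c': a→11 c→8
  n8 'cc': ·  ←P1
  n9 'b': b→10  ←P2
  n10 'bb': ·  ←P3
  n11 'ca': a→13 c→12
  n12 'cac': ·  ←P4
  n13 'caa': ·  ←P5

Failure links (BFS by depth):
  fail(1) 'a': from fail(0)=0 chase 'a': 0 ⇒ 0;  out=∅∪out(0)=∅
  fail(7) 'c': from fail(0)=0 chase 'c': 0 ⇒ 0;  out=∅∪out(0)=∅
  fail(9) 'b': from fail(0)=0 chase 'b': 0 ⇒ 0;  out={2}∪out(0)={2}
  fail(2) 'ab': from fail(1)=0 chase 'b': 0 ⇒ 9;  out=∅∪out(9)={2}
  fail(8) 'cc': from fail(7)=0 chase 'c': 0 ⇒ 7;  out={1}∪out(7)={1}
  fail(10) 'bb': from fail(9)=0 chase 'b': 0 ⇒ 9;  out={3}∪out(9)={2,3}
  fail(11) 'ca': from fail(7)=0 chase 'a': 0 ⇒ 1;  out=∅∪out(1)=∅
  fail(3) 'aba': from fail(2)=9 chase 'a': 9→0 ⇒ 1;  out=∅∪out(1)=∅
  fail(12) 'cac': from fail(11)=1 chase 'c': 1→0 ⇒ 7;  out={4}∪out(7)={4}
  fail(13) 'caa': from fail(11)=1 chase 'a': 1→0 ⇒ 1;  out={5}∪out(1)={5}
  fail(4) 'abac': from fail(3)=1 chase 'c': 1→0 ⇒ 7;  out=∅∪out(7)=∅
  fail(5) 'abaca': from fail(4)=7 chase 'a': 7 ⇒ 11;  out=∅∪out(11)=∅
  fail(6) 'abacaa': from fail(5)=11 chase 'a': 11 ⇒ 13;  out={0}∪out(13)={0,5}

Text stream:
i=0 'c': node 0→7
i=1 'c': node 7→8  ** P1@[0:1]
i=2 'a': node 8→11 (fail-walked)
i=3 'c': node 11→12  ** P4@[1:3]
i=4 'a': node 12→11 (fail-walked)
i=5 'b': node 11→2 (fail-walked)  ** P2@[5:5]
i=6 'b': node 2→10 (fail-walked)  ** P2@[6:6],P3@[5:6]
i=7 'a': node 10→1 (fail-walked)
i=8 'a': node 1→1 (fail-walked)
i=9 'a': node 1→1 (fail-walked)
i=10 'b': node 1→2  ** P2@[10:10]
i=11 'b': node 2→10 (fail-walked)  ** P2@[11:11],P3@[10:11]
i=12 'b': node 10→10 (fail-walked)  ** P2@[12:12],P3@[11:12]
i=13 'a': node 10→1 (fail-walked)
i=14 'a': node 1→1 (fail-walked)
i=15 'b': node 1→2  ** P2@[15:15]
i=16 'a': node 2→3
i=17 'c': node 3→4
i=18 'a': node 4→5
i=19 'a': node 5→6  ** P0@[14:19],P5@[17:19]
i=20 'c': node 6→7 (fail-walked)
i=21 'a': node 7→11
i=22 'c': node 11→12  ** P4@[20:22]
i=23 'b': node 12→9 (fail-walked)  ** P2@[23:23]
i=24 'b': node 9→10  ** P2@[24:24],P3@[23:24]
i=25 'b': node 10→10 (fail-walked)  ** P2@[25:25],P3@[24:25]
i=26 'c': node 10→7 (fail-walked)
i=27 'a': node 7→11
i=28 'b': node 11→2 (fail-walked)  ** P2@[28:28]
i=29 'a': node 2→3
i=30 'b': node 3→2 (fail-walked)  ** P2@[30:30]
i=31 'c': node 2→7 (fail-walked)
i=32 'c': node 7→8  ** P1@[31:32]
i=33 'b': node 8→9 (fail-walked)  ** P2@[33:33]
i=34 'a': node 9→1 (fail-walked)
i=35 'c': node 1→7 (fail-walked)
i=36 'a': node 7→11
i=37 'c': node 11→12  ** P4@[35:37]
i=38 'a': node 12→11 (fail-walked)
i=39 'b': node 11→2 (fail-walked)  ** P2@[39:39]
i=40 'b': node 2→10 (fail-walked)  ** P2@[40:40],P3@[39:40]
i=41 'b': node 10→10 (fail-walked)  ** P2@[41:41],P3@[40:41]
i=42 'b': node 10→10 (fail-walked)  ** P2@[42:42],P3@[41:42]
i=43 'c': node 10→7 (fail-walked)
i=44 'b': node 7→9 (fail-walked)  ** P2@[44:44]
i=45 'b': node 9→10  ** P2@[45:45],P3@[44:45]
i=46 'b': node 10→10 (fail-walked)  ** P2@[46:46],P3@[45:46]
i=47 'a': node 10→1 (fail-walked)
i=48 'c': node 1→7 (fail-walked)
i=49 'c': node 7→8  ** P1@[48:49]
i=50 'a': node 8→11 (fail-walked)
i=51 'c': node 11→12  ** P4@[49:51]
i=52 'b': node 12→9 (fail-walked)  ** P2@[52:52]
i=53 'c': node 9→7 (fail-walked)
i=54 'a': node 7→11
i=55 'a': node 11→13  ** P5@[53:55]
i=56 'c': node 13→7 (fail-walked)
i=57 'a': node 7→11
i=58 'a': node 11→13  ** P5@[56:58]
i=59 'b': node 13→2 (fail-walked)  ** P2@[59:59]
i=60 'b': node 2→10 (fail-walked)  ** P2@[60:60],P3@[59:60]
i=61 'c': node 10→7 (fail-walked)

Result: [[1,1],[3,4],[5,2],[6,2],[6,3],[10,2],[11,2],[11,3],[12,2],[12,3],[15,2],[19,0],[19,5],[22,4],[23,2],[24,2],[24,3],[25,2],[25,3],[28,2],[30,2],[32,1],[33,2],[37,4],[39,2],[40,2],[40,3],[41,2],[41,3],[42,2],[42,3],[44,2],[45,2],[45,3],[46,2],[46,3],[49,1],[51,4],[52,2],[55,5],[58,5],[59,2],[60,2],[60,3]]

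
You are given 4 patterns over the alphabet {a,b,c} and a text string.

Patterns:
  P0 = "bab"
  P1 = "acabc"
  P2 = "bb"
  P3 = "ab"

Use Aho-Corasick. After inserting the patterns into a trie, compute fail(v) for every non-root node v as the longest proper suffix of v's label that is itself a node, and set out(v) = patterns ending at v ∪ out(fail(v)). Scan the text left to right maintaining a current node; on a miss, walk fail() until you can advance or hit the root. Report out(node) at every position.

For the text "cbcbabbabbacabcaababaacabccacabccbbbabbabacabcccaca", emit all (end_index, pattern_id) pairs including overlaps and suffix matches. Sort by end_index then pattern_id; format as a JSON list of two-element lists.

Build:
Trie (insert patterns):
  0='ε' goto a→4 b→1
  1='b' goto a→2 b→9
  2='ba' goto b→3
  3='bab' goto ·  [P0 ends]
  4='a' goto b→10 c→5
  5='ac' goto a→6
  6='aca' goto b→7
  7='acab' goto c→8
  8='acabc' goto ·  [P1 ends]
  9='bb' goto ·  [P2 ends]
  10='ab' goto ·  [P3 ends]

Failure links (BFS by depth):
  fail(1) 'b': from fail(0)=0 chase 'b': 0 ⇒ 0;  out=∅∪out(0)=∅
  fail(4) 'a': from fail(0)=0 chase 'a': 0 ⇒ 0;  out=∅∪out(0)=∅
  fail(2) 'ba': from fail(1)=0 chase 'a': 0 ⇒ 4;  out=∅∪out(4)=∅
  fail(5) 'ac': from fail(4)=0 chase 'c': 0 ⇒ 0;  out=∅∪out(0)=∅
  fail(9) 'bb': from fail(1)=0 chase 'b': 0 ⇒ 1;  out={2}∪out(1)={2}
  fail(10) 'ab': from fail(4)=0 chase 'b': 0 ⇒ 1;  out={3}∪out(1)={3}
  fail(3) 'bab': from fail(2)=4 chase 'b': 4 ⇒ 10;  out={0}∪out(10)={0,3}
  fail(6) 'aca': from fail(5)=0 chase 'a': 0 ⇒ 4;  out=∅∪out(4)=∅
  fail(7) 'acab': from fail(6)=4 chase 'b': 4 ⇒ 10;  out=∅∪out(10)={3}
  fail(8) 'acabc': from fail(7)=10 chase 'c': 10→1→0 ⇒ 0;  out={1}∪out(0)={1}

Scan:
pos 0 'c': at 0
pos 1 'b': at 1
pos 2 'c': at 0 ·f
pos 3 'b': at 1
pos 4 'a': at 2
pos 5 'b': at 3  emit P0@[3:5],P3@[4:5]
pos 6 'b': at 9 ·f  emit P2@[5:6]
pos 7 'a': at 2 ·f
pos 8 'b': at 3  emit P0@[6:8],P3@[7:8]
pos 9 'b': at 9 ·f  emit P2@[8:9]
pos 10 'a': at 2 ·f
pos 11 'c': at 5 ·f
pos 12 'a': at 6
pos 13 'b': at 7  emit P3@[12:13]
pos 14 'c': at 8  emit P1@[10:14]
pos 15 'a': at 4 ·f
pos 16 'a': at 4 ·f
pos 17 'b': at 10  emit P3@[16:17]
pos 18 'a': at 2 ·f
pos 19 'b': at 3  emit P0@[17:19],P3@[18:19]
pos 20 'a': at 2 ·f
pos 21 'a': at 4 ·f
pos 22 'c': at 5
pos 23 'a': at 6
pos 24 'b': at 7  emit P3@[23:24]
pos 25 'c': at 8  emit P1@[21:25]
pos 26 'c': at 0 ·f
pos 27 'a': at 4
pos 28 'c': at 5
pos 29 'a': at 6
pos 30 'b': at 7  emit P3@[29:30]
pos 31 'c': at 8  emit P1@[27:31]
pos 32 'c': at 0 ·f
pos 33 'b': at 1
pos 34 'b': at 9  emit P2@[33:34]
pos 35 'b': at 9 ·f  emit P2@[34:35]
pos 36 'a': at 2 ·f
pos 37 'b': at 3  emit P0@[35:37],P3@[36:37]
pos 38 'b': at 9 ·f  emit P2@[37:38]
pos 39 'a': at 2 ·f
pos 40 'b': at 3  emit P0@[38:40],P3@[39:40]
pos 41 'a': at 2 ·f
pos 42 'c': at 5 ·f
pos 43 'a': at 6
pos 44 'b': at 7  emit P3@[43:44]
pos 45 'c': at 8  emit P1@[41:45]
pos 46 'c': at 0 ·f
pos 47 'c': at 0
pos 48 'a': at 4
pos 49 'c': at 5
pos 50 'a': at 6

Result: [[5,0],[5,3],[6,2],[8,0],[8,3],[9,2],[13,3],[14,1],[17,3],[19,0],[19,3],[24,3],[25,1],[30,3],[31,1],[34,2],[35,2],[37,0],[37,3],[38,2],[40,0],[40,3],[44,3],[45,1]]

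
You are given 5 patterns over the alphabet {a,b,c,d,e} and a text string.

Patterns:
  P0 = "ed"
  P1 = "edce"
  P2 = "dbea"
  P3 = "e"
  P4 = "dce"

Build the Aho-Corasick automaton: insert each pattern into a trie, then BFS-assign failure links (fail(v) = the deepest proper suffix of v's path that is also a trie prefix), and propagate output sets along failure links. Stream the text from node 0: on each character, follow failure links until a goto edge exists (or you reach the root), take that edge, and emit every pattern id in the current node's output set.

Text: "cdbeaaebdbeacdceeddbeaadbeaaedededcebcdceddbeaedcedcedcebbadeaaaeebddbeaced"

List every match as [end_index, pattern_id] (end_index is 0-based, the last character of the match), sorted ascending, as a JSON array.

Build:
Trie (insert patterns):
  n0 'ε': d→5 e→1
  n1 'e': d→2  [P3 ends]
  n2 'ed': c→3  [P0 ends]
  n3 'edc': e→4
  n4 'edce': ·  [P1 ends]
  n5 'd': b→6 c→9
  n6 'db': e→7
  n7 'dbe': a→8
  n8 'dbea': ·  [P2 ends]
  n9 'dc': e→10
  n10 'dce': ·  [P4 ends]

BFS fail/out derivation:
  n1('e'): parent n0 fail=0; on 'e' 0 → fail=0;  out {3}∪∅={3}
  n5('d'): parent n0 fail=0; on 'd' 0 → fail=0;  out ∅∪∅=∅
  n2('ed'): parent n1 fail=0; on 'd' 0 → fail=5;  out {0}∪∅={0}
  n6('db'): parent n5 fail=0; on 'b' 0 → fail=0;  out ∅∪∅=∅
  n9('dc'): parent n5 fail=0; on 'c' 0 → fail=0;  out ∅∪∅=∅
  n3('edc'): parent n2 fail=5; on 'c' 5 → fail=9;  out ∅∪∅=∅
  n7('dbe'): parent n6 fail=0; on 'e' 0 → fail=1;  out ∅∪{3}={3}
  n10('dce'): parent n9 fail=0; on 'e' 0 → fail=1;  out {4}∪{3}={3,4}
  n4('edce'): parent n3 fail=9; on 'e' 9 → fail=10;  out {1}∪{3,4}={1,3,4}
  n8('dbea'): parent n7 fail=1; on 'a' 1→0 → fail=0;  out {2}∪∅={2}

Scan:
[0] read 'c'  n0⇒n0
[1] read 'd'  n0⇒n5
[2] read 'b'  n5⇒n6
[3] read 'e'  n6⇒n7  emit P3@[3:3]
[4] read 'a'  n7⇒n8  emit P2@[1:4]
[5] read 'a'  n8⇒n0 ·f
[6] read 'e'  n0⇒n1  emit P3@[6:6]
[7] read 'b'  n1⇒n0 ·f
[8] read 'd'  n0⇒n5
[9] read 'b'  n5⇒n6
[10] read 'e'  n6⇒n7  emit P3@[10:10]
[11] read 'a'  n7⇒n8  emit P2@[8:11]
[12] read 'c'  n8⇒n0 ·f
[13] read 'd'  n0⇒n5
[14] read 'c'  n5⇒n9
[15] read 'e'  n9⇒n10  emit P3@[15:15],P4@[13:15]
[16] read 'e'  n10⇒n1 ·f  emit P3@[16:16]
[17] read 'd'  n1⇒n2  emit P0@[16:17]
[18] read 'd'  n2⇒n5 ·f
[19] read 'b'  n5⇒n6
[20] read 'e'  n6⇒n7  emit P3@[20:20]
[21] read 'a'  n7⇒n8  emit P2@[18:21]
[22] read 'a'  n8⇒n0 ·f
[23] read 'd'  n0⇒n5
[24] read 'b'  n5⇒n6
[25] read 'e'  n6⇒n7  emit P3@[25:25]
[26] read 'a'  n7⇒n8  emit P2@[23:26]
[27] read 'a'  n8⇒n0 ·f
[28] read 'e'  n0⇒n1  emit P3@[28:28]
[29] read 'd'  n1⇒n2  emit P0@[28:29]
[30] read 'e'  n2⇒n1 ·f  emit P3@[30:30]
[31] read 'd'  n1⇒n2  emit P0@[30:31]
[32] read 'e'  n2⇒n1 ·f  emit P3@[32:32]
[33] read 'd'  n1⇒n2  emit P0@[32:33]
[34] read 'c'  n2⇒n3
[35] read 'e'  n3⇒n4  emit P1@[32:35],P3@[35:35],P4@[33:35]
[36] read 'b'  n4⇒n0 ·f
[37] read 'c'  n0⇒n0
[38] read 'd'  n0⇒n5
[39] read 'c'  n5⇒n9
[40] read 'e'  n9⇒n10  emit P3@[40:40],P4@[38:40]
[41] read 'd'  n10⇒n2 ·f  emit P0@[40:41]
[42] read 'd'  n2⇒n5 ·f
[43] read 'b'  n5⇒n6
[44] read 'e'  n6⇒n7  emit P3@[44:44]
[45] read 'a'  n7⇒n8  emit P2@[42:45]
[46] read 'e'  n8⇒n1 ·f  emit P3@[46:46]
[47] read 'd'  n1⇒n2  emit P0@[46:47]
[48] read 'c'  n2⇒n3
[49] read 'e'  n3⇒n4  emit P1@[46:49],P3@[49:49],P4@[47:49]
[50] read 'd'  n4⇒n2 ·f  emit P0@[49:50]
[51] read 'c'  n2⇒n3
[52] read 'e'  n3⇒n4  emit P1@[49:52],P3@[52:52],P4@[50:52]
[53] read 'd'  n4⇒n2 ·f  emit P0@[52:53]
[54] read 'c'  n2⇒n3
[55] read 'e'  n3⇒n4  emit P1@[52:55],P3@[55:55],P4@[53:55]
[56] read 'b'  n4⇒n0 ·f
[57] read 'b'  n0⇒n0
[58] read 'a'  n0⇒n0
[59] read 'd'  n0⇒n5
[60] read 'e'  n5⇒n1 ·f  emit P3@[60:60]
[61] read 'a'  n1⇒n0 ·f
[62] read 'a'  n0⇒n0
[63] read 'a'  n0⇒n0
[64] read 'e'  n0⇒n1  emit P3@[64:64]
[65] read 'e'  n1⇒n1 ·f  emit P3@[65:65]
[66] read 'b'  n1⇒n0 ·f
[67] read 'd'  n0⇒n5
[68] read 'd'  n5⇒n5 ·f
[69] read 'b'  n5⇒n6
[70] read 'e'  n6⇒n7  emit P3@[70:70]
[71] read 'a'  n7⇒n8  emit P2@[68:71]
[72] read 'c'  n8⇒n0 ·f
[73] read 'e'  n0⇒n1  emit P3@[73:73]
[74] read 'd'  n1⇒n2  emit P0@[73:74]

Matches: [[3,3],[4,2],[6,3],[10,3],[11,2],[15,3],[15,4],[16,3],[17,0],[20,3],[21,2],[25,3],[26,2],[28,3],[29,0],[30,3],[31,0],[32,3],[33,0],[35,1],[35,3],[35,4],[40,3],[40,4],[41,0],[44,3],[45,2],[46,3],[47,0],[49,1],[49,3],[49,4],[50,0],[52,1],[52,3],[52,4],[53,0],[55,1],[55,3],[55,4],[60,3],[64,3],[65,3],[70,3],[71,2],[73,3],[74,0]]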